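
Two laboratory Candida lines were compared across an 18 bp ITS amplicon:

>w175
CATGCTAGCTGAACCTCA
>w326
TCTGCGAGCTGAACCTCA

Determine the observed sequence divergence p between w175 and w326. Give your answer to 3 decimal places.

0.167

Mismatches occur at site 1 (C→T), site 2 (A→C), site 6 (T→G).
There are 3 differences over 18 sites, so p = 3/18 = 0.167.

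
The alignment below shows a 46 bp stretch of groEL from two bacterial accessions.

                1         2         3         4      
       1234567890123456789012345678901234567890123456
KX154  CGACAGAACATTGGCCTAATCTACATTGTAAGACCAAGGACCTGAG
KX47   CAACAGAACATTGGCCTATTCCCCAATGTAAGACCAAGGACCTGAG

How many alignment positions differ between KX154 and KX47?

5

The sequences differ at positions 2 (G/A), 19 (A/T), 22 (T/C), 23 (A/C), 26 (T/A).
That gives 5 mismatches out of 46 aligned sites, so the Hamming distance is 5.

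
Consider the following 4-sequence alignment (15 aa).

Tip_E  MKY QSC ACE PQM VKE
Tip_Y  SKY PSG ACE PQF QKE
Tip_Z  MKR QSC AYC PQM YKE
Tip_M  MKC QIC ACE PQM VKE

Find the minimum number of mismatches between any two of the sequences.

2

Pairwise Hamming distances:
  Tip_E vs Tip_Y: 5
  Tip_E vs Tip_Z: 4
  Tip_E vs Tip_M: 2
  Tip_Y vs Tip_Z: 8
  Tip_Y vs Tip_M: 7
  Tip_Z vs Tip_M: 5
The smallest is 2, between Tip_E and Tip_M.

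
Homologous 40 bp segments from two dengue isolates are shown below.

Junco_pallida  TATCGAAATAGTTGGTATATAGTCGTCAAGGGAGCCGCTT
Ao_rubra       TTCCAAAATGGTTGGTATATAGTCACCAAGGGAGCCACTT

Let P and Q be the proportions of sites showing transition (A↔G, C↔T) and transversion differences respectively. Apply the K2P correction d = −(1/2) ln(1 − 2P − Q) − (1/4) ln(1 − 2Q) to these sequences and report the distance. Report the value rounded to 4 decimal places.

0.2093

The sequences differ at positions 2 (A/T, transversion), 3 (T/C, transition), 5 (G/A, transition), 10 (A/G, transition), 25 (G/A, transition), 26 (T/C, transition), 37 (G/A, transition).
Of the 7 differences, 6 transitions and 1 transversion over 40 sites: P = 6/40 = 0.150000, Q = 1/40 = 0.025000.
d = −0.5·ln(0.675000) − 0.25·ln(0.950000) = −0.5·(-0.393043) − 0.25·(-0.051293) = 0.2093.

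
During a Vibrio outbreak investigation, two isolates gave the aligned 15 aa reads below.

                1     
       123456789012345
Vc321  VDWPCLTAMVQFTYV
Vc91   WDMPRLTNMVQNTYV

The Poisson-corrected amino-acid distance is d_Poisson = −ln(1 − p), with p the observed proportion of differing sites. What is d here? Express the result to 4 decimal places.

0.4055

Mismatches occur at site 1 (V→W), site 3 (W→M), site 5 (C→R), site 8 (A→N), site 12 (F→N).
p = 5/15 = 0.333333.
d = −ln(1 − 0.333333) = −ln(0.666667) = 0.4055.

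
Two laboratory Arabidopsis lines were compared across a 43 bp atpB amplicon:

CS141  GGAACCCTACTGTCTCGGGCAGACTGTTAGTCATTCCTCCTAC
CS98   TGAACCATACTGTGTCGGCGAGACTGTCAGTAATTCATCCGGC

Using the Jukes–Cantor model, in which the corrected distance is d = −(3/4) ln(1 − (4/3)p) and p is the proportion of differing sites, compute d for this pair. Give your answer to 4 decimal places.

0.2784

Mismatches occur at site 1 (G/T), site 7 (C/A), site 14 (C/G), site 19 (G/C), site 20 (C/G), site 28 (T/C), site 32 (C/A), site 37 (C/A), site 41 (T/G), site 42 (A/G).
p = 10/43 = 0.232558.
d = −0.75 · ln(1 − (4/3)·0.232558) = −0.75 · ln(0.689923) = −0.75 · (-0.371175) = 0.2784.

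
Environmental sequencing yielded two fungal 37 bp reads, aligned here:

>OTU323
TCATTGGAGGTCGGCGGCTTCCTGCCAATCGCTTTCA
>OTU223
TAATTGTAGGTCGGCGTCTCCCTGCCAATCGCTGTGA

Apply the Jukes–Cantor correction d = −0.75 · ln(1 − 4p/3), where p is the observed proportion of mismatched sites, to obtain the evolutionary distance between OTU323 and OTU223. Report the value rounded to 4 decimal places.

Mismatches occur at site 2 (C→A), site 7 (G→T), site 17 (G→T), site 20 (T→C), site 34 (T→G), site 36 (C→G).
p = 6/37 = 0.162162.
d = −0.75 · ln(1 − (4/3)·0.162162) = −0.75 · ln(0.783784) = −0.75 · (-0.243622) = 0.1827.

0.1827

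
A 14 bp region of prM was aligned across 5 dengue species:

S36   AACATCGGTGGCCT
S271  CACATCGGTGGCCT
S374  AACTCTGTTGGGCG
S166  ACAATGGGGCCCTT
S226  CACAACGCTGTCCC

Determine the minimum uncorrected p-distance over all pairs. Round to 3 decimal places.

0.071

Pairwise Hamming distances:
  S36 vs S271: 1
  S36 vs S374: 6
  S36 vs S166: 7
  S36 vs S226: 5
  S271 vs S374: 7
  S271 vs S166: 8
  S271 vs S226: 4
  S374 vs S166: 12
  S374 vs S226: 8
  S166 vs S226: 11
The smallest is 1 mismatch, between S36 and S271; p = 1/14 = 0.071.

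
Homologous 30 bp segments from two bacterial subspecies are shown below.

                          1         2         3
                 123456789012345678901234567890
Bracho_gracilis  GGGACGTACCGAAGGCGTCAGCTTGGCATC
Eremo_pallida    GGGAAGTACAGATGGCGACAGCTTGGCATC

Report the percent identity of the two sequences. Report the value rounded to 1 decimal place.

86.7%

Differing sites — 5:C/A; 10:C/A; 13:A/T; 18:T/A.
26 of the 30 sites match, so the percent identity is 26/30 × 100 = 86.7%.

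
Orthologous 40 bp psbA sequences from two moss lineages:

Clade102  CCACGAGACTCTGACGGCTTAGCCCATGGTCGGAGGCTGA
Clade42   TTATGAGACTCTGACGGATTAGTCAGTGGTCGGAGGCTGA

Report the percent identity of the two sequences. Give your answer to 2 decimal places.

The sequences differ at positions 1 (C/T), 2 (C/T), 4 (C/T), 18 (C/A), 23 (C/T), 25 (C/A), 26 (A/G).
33 of the 40 sites match, so the percent identity is 33/40 × 100 = 82.50%.

82.50%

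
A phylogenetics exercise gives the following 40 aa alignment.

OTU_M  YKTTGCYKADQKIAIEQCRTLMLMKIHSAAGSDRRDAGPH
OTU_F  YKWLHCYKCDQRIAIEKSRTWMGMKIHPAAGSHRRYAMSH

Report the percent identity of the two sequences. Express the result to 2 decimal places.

65.00%

Mismatches occur at site 3 (T/W), site 4 (T/L), site 5 (G/H), site 9 (A/C), site 12 (K/R), site 17 (Q/K), site 18 (C/S), site 21 (L/W), site 23 (L/G), site 28 (S/P), site 33 (D/H), site 36 (D/Y), site 38 (G/M), site 39 (P/S).
26 of the 40 sites match, so the percent identity is 26/40 × 100 = 65.00%.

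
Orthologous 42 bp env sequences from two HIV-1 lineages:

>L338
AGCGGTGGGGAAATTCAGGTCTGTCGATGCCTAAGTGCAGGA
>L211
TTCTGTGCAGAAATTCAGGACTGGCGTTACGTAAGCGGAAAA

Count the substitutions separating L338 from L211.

Differing sites — 1:A/T; 2:G/T; 4:G/T; 8:G/C; 9:G/A; 20:T/A; 24:T/G; 27:A/T; 29:G/A; 31:C/G; 36:T/C; 38:C/G; 40:G/A; 41:G/A.
That gives 14 mismatches out of 42 aligned sites, so the Hamming distance is 14.

14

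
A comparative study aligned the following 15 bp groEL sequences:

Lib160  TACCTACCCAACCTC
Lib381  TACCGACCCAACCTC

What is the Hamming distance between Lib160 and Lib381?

Differing sites — 5:T/G.
That gives 1 mismatch out of 15 aligned sites, so the Hamming distance is 1.

1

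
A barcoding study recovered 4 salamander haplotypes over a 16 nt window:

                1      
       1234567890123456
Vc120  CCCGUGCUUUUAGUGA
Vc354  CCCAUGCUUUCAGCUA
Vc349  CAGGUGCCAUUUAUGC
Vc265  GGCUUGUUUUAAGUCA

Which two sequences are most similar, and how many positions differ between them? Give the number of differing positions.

4

Pairwise Hamming distances:
  Vc120 vs Vc354: 4
  Vc120 vs Vc349: 7
  Vc120 vs Vc265: 6
  Vc354 vs Vc349: 11
  Vc354 vs Vc265: 7
  Vc349 vs Vc265: 12
The smallest is 4, between Vc120 and Vc354.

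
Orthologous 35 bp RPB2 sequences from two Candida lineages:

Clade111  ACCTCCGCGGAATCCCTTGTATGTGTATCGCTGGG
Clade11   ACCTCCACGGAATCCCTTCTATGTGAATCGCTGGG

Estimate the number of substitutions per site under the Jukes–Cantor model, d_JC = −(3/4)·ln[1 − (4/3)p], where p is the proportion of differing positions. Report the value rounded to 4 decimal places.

Mismatches occur at site 7 (G→A), site 19 (G→C), site 26 (T→A).
p = 3/35 = 0.085714.
d = −0.75 · ln(1 − (4/3)·0.085714) = −0.75 · ln(0.885715) = −0.75 · (-0.121360) = 0.0910.

0.0910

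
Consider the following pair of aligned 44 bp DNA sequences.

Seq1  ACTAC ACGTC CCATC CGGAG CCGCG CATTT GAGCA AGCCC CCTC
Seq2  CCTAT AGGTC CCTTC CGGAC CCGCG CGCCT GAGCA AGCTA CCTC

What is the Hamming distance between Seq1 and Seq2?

Differing sites — 1:A/C; 5:C/T; 7:C/G; 13:A/T; 20:G/C; 27:A/G; 28:T/C; 29:T/C; 39:C/T; 40:C/A.
That gives 10 mismatches out of 44 aligned sites, so the Hamming distance is 10.

10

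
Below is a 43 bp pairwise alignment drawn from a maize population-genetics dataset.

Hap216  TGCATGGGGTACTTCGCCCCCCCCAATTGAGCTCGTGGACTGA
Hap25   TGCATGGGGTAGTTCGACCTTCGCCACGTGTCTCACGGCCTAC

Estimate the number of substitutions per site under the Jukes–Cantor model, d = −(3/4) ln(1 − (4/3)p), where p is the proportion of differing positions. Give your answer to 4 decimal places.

0.5141

Mismatches occur at site 12 (C/G), site 17 (C/A), site 20 (C/T), site 21 (C/T), site 23 (C/G), site 25 (A/C), site 27 (T/C), site 28 (T/G), site 29 (G/T), site 30 (A/G), site 31 (G/T), site 35 (G/A), site 36 (T/C), site 39 (A/C), site 42 (G/A), site 43 (A/C).
p = 16/43 = 0.372093.
d = −0.75 · ln(1 − (4/3)·0.372093) = −0.75 · ln(0.503876) = −0.75 · (-0.685425) = 0.5141.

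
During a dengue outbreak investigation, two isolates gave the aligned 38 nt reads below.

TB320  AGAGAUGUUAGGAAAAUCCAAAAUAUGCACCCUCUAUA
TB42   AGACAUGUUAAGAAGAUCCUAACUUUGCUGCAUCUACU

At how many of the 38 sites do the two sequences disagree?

Differing sites — 4:G/C; 11:G/A; 15:A/G; 20:A/U; 23:A/C; 25:A/U; 29:A/U; 30:C/G; 32:C/A; 37:U/C; 38:A/U.
That gives 11 mismatches out of 38 aligned sites, so the Hamming distance is 11.

11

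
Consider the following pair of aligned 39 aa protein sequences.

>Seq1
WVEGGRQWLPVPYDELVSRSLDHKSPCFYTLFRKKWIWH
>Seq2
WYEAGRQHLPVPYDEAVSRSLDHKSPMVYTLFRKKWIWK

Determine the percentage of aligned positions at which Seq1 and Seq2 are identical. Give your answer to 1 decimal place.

The sequences differ at positions 2 (V/Y), 4 (G/A), 8 (W/H), 16 (L/A), 27 (C/M), 28 (F/V), 39 (H/K).
32 of the 39 sites match, so the percent identity is 32/39 × 100 = 82.1%.

82.1%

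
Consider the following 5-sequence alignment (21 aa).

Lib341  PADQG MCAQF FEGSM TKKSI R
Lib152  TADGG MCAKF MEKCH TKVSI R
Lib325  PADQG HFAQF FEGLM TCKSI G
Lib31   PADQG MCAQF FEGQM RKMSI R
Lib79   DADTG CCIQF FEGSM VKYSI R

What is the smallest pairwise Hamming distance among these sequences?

3

Pairwise Hamming distances:
  Lib341 vs Lib152: 8
  Lib341 vs Lib325: 5
  Lib341 vs Lib31: 3
  Lib341 vs Lib79: 6
  Lib152 vs Lib325: 12
  Lib152 vs Lib31: 9
  Lib152 vs Lib79: 11
  Lib325 vs Lib31: 7
  Lib325 vs Lib79: 10
  Lib31 vs Lib79: 7
The smallest is 3, between Lib341 and Lib31.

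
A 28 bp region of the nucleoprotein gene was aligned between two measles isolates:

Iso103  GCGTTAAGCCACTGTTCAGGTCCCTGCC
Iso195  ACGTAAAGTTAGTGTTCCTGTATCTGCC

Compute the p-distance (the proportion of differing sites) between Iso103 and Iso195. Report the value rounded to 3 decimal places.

Differing sites — 1:G/A; 5:T/A; 9:C/T; 10:C/T; 12:C/G; 18:A/C; 19:G/T; 22:C/A; 23:C/T.
There are 9 differences over 28 sites, so p = 9/28 = 0.321.

0.321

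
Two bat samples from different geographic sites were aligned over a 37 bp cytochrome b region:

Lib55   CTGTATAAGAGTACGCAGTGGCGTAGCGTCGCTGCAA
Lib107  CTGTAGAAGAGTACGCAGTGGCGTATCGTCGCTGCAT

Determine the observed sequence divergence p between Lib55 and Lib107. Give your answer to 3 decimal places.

0.081

Differing sites — 6:T/G; 26:G/T; 37:A/T.
There are 3 differences over 37 sites, so p = 3/37 = 0.081.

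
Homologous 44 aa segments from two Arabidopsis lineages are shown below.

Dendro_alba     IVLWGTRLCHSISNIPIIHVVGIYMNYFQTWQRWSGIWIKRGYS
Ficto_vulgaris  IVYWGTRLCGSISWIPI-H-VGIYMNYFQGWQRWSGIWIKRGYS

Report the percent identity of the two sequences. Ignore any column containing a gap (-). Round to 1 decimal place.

90.5%

Excluding the 2 gap columns leaves 42 comparable sites.
The sequences differ at positions 3 (L/Y), 10 (H/G), 14 (N/W), 30 (T/G).
38 of the 42 comparable sites match, so the percent identity is 38/42 × 100 = 90.5%.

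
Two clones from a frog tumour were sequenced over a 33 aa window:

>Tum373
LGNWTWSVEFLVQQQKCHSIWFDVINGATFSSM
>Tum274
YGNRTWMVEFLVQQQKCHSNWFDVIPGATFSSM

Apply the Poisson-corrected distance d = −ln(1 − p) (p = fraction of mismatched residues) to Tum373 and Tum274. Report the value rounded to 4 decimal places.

Mismatches occur at site 1 (L↔Y), site 4 (W↔R), site 7 (S↔M), site 20 (I↔N), site 26 (N↔P).
p = 5/33 = 0.151515.
d = −ln(1 − 0.151515) = −ln(0.848485) = 0.1643.

0.1643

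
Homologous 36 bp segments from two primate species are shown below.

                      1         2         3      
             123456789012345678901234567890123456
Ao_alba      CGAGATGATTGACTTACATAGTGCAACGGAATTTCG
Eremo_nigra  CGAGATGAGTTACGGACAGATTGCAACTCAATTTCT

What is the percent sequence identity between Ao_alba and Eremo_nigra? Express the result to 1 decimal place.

75.0%

Differing sites — 9:T/G; 11:G/T; 14:T/G; 15:T/G; 19:T/G; 21:G/T; 28:G/T; 29:G/C; 36:G/T.
27 of the 36 sites match, so the percent identity is 27/36 × 100 = 75.0%.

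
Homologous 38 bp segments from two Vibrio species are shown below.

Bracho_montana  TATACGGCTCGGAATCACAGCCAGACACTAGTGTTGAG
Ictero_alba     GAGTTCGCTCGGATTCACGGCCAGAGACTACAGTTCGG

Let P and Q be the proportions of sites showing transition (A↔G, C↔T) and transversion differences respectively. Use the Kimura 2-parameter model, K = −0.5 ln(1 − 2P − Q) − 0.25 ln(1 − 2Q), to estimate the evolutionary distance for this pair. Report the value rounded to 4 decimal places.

The sequences differ at positions 1 (T/G, transversion), 3 (T/G, transversion), 4 (A/T, transversion), 5 (C/T, transition), 6 (G/C, transversion), 14 (A/T, transversion), 19 (A/G, transition), 26 (C/G, transversion), 31 (G/C, transversion), 32 (T/A, transversion), 36 (G/C, transversion), 37 (A/G, transition).
Of the 12 differences, 3 transitions and 9 transversions over 38 sites: P = 3/38 = 0.078947, Q = 9/38 = 0.236842.
d = −0.5·ln(0.605264) − 0.25·ln(0.526316) = −0.5·(-0.502091) − 0.25·(-0.641853) = 0.4115.

0.4115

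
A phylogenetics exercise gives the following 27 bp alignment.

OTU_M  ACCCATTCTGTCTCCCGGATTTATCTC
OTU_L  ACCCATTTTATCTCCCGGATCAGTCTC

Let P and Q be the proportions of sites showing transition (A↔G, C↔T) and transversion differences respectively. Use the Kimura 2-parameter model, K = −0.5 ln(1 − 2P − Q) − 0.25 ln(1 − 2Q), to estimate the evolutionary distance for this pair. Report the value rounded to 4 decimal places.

Differing sites — 8:C/T (Ti); 10:G/A (Ti); 21:T/C (Ti); 22:T/A (Tv); 23:A/G (Ti).
Of the 5 differences, 4 transitions and 1 transversion over 27 sites: P = 4/27 = 0.148148, Q = 1/27 = 0.037037.
d = −0.5·ln(0.666667) − 0.25·ln(0.925926) = −0.5·(-0.405465) − 0.25·(-0.076961) = 0.2220.

0.2220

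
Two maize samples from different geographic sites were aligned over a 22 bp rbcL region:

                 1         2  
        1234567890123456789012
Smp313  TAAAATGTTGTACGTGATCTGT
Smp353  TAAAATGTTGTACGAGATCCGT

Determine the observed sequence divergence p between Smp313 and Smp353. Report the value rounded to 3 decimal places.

Differing sites — 15:T/A; 20:T/C.
There are 2 differences over 22 sites, so p = 2/22 = 0.091.

0.091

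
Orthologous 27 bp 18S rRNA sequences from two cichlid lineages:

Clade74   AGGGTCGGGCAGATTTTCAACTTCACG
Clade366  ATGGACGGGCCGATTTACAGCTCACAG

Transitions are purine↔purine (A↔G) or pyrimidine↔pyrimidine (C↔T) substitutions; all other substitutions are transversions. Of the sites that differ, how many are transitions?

2

Mismatches occur at site 2 (G/T, transversion), site 5 (T/A, transversion), site 11 (A/C, transversion), site 17 (T/A, transversion), site 20 (A/G, transition), site 23 (T/C, transition), site 24 (C/A, transversion), site 25 (A/C, transversion), site 26 (C/A, transversion).
Of the 9 differences, 2 transitions and 7 transversions, so the answer is 2.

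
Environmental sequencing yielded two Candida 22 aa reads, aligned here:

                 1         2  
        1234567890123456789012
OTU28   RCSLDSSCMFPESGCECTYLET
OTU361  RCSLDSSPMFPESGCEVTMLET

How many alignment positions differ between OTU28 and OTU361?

Differing sites — 8:C/P; 17:C/V; 19:Y/M.
That gives 3 mismatches out of 22 aligned sites, so the Hamming distance is 3.

3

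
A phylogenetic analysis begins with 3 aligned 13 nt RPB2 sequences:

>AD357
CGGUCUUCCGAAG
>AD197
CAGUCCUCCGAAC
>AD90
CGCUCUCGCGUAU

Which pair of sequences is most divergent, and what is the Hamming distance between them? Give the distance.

7

Pairwise Hamming distances:
  AD357 vs AD197: 3
  AD357 vs AD90: 5
  AD197 vs AD90: 7
The largest is 7, between AD197 and AD90.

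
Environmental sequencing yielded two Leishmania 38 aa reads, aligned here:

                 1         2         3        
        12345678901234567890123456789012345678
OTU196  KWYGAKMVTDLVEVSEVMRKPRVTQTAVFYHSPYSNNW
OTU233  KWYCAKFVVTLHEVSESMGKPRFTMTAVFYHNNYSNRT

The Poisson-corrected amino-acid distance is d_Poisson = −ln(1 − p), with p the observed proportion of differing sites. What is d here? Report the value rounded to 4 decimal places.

The sequences differ at positions 4 (G/C), 7 (M/F), 9 (T/V), 10 (D/T), 12 (V/H), 17 (V/S), 19 (R/G), 23 (V/F), 25 (Q/M), 32 (S/N), 33 (P/N), 37 (N/R), 38 (W/T).
p = 13/38 = 0.342105.
d = −ln(1 − 0.342105) = −ln(0.657895) = 0.4187.

0.4187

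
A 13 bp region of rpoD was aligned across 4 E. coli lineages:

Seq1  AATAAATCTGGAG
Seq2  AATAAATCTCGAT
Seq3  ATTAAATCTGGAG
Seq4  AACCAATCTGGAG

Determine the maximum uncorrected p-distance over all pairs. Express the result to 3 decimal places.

0.308

Pairwise Hamming distances:
  Seq1 vs Seq2: 2
  Seq1 vs Seq3: 1
  Seq1 vs Seq4: 2
  Seq2 vs Seq3: 3
  Seq2 vs Seq4: 4
  Seq3 vs Seq4: 3
The largest is 4 mismatches, between Seq2 and Seq4; p = 4/13 = 0.308.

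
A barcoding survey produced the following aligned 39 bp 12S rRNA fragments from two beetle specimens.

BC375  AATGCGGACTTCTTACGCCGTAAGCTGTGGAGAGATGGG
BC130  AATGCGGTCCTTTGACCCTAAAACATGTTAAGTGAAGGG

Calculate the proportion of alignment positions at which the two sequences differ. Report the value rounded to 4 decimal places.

Mismatches occur at site 8 (A↔T), site 10 (T↔C), site 12 (C↔T), site 14 (T↔G), site 17 (G↔C), site 19 (C↔T), site 20 (G↔A), site 21 (T↔A), site 24 (G↔C), site 25 (C↔A), site 29 (G↔T), site 30 (G↔A), site 33 (A↔T), site 36 (T↔A).
There are 14 differences over 39 sites, so p = 14/39 = 0.3590.

0.3590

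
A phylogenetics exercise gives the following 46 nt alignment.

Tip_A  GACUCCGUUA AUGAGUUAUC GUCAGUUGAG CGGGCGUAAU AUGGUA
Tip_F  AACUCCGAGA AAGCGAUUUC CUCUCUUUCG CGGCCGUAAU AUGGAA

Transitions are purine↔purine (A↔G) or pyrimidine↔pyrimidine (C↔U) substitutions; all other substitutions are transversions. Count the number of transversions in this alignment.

The sequences differ at positions 1 (G/A, transition), 8 (U/A, transversion), 9 (U/G, transversion), 12 (U/A, transversion), 14 (A/C, transversion), 16 (U/A, transversion), 18 (A/U, transversion), 21 (G/C, transversion), 24 (A/U, transversion), 25 (G/C, transversion), 28 (G/U, transversion), 29 (A/C, transversion), 34 (G/C, transversion), 45 (U/A, transversion).
Of the 14 differences, 1 transition and 13 transversions, so the answer is 13.

13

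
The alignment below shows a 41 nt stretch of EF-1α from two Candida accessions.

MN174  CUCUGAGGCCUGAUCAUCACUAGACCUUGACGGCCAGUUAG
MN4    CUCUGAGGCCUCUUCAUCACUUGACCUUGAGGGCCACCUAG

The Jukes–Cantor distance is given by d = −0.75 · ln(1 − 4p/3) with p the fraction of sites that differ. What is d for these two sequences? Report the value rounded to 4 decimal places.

The sequences differ at positions 12 (G/C), 13 (A/U), 22 (A/U), 31 (C/G), 37 (G/C), 38 (U/C).
p = 6/41 = 0.146341.
d = −0.75 · ln(1 − (4/3)·0.146341) = −0.75 · ln(0.804879) = −0.75 · (-0.217063) = 0.1628.

0.1628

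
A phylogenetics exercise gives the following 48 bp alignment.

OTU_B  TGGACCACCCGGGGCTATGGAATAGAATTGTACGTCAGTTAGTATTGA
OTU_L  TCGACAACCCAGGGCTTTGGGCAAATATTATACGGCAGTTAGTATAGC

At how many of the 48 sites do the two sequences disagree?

Mismatches occur at site 2 (G/C), site 6 (C/A), site 11 (G/A), site 17 (A/T), site 21 (A/G), site 22 (A/C), site 23 (T/A), site 25 (G/A), site 26 (A/T), site 30 (G/A), site 35 (T/G), site 46 (T/A), site 48 (A/C).
That gives 13 mismatches out of 48 aligned sites, so the Hamming distance is 13.

13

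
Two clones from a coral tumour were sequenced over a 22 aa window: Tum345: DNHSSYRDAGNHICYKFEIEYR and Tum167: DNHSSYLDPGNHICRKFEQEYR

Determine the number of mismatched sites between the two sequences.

The sequences differ at positions 7 (R/L), 9 (A/P), 15 (Y/R), 19 (I/Q).
That gives 4 mismatches out of 22 aligned sites, so the Hamming distance is 4.

4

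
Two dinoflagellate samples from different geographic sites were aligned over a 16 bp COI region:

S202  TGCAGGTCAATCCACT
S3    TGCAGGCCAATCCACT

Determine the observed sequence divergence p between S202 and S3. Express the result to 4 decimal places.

0.0625

Differing sites — 7:T/C.
There are 1 differences over 16 sites, so p = 1/16 = 0.0625.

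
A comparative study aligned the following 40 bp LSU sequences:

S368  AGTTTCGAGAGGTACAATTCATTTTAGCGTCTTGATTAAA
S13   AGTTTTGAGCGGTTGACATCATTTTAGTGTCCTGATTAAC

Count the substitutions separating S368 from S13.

The sequences differ at positions 6 (C/T), 10 (A/C), 14 (A/T), 15 (C/G), 17 (A/C), 18 (T/A), 28 (C/T), 32 (T/C), 40 (A/C).
That gives 9 mismatches out of 40 aligned sites, so the Hamming distance is 9.

9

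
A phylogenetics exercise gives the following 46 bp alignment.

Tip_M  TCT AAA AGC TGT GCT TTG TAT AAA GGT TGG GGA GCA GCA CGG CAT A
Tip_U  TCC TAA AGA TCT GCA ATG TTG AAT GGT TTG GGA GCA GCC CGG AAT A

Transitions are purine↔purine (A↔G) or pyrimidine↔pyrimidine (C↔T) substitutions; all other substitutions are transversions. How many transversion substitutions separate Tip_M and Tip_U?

11

Differing sites — 3:T/C (Ti); 4:A/T (Tv); 9:C/A (Tv); 11:G/C (Tv); 15:T/A (Tv); 16:T/A (Tv); 20:A/T (Tv); 21:T/G (Tv); 24:A/T (Tv); 29:G/T (Tv); 39:A/C (Tv); 43:C/A (Tv).
Of the 12 differences, 1 transition and 11 transversions, so the answer is 11.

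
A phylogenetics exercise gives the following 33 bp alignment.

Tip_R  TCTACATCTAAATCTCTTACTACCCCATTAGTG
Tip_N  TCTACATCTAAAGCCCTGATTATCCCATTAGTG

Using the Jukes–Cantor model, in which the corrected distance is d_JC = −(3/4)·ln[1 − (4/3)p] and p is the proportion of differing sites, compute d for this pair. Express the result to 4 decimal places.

0.1693

The sequences differ at positions 13 (T/G), 15 (T/C), 18 (T/G), 20 (C/T), 23 (C/T).
p = 5/33 = 0.151515.
d = −0.75 · ln(1 − (4/3)·0.151515) = −0.75 · ln(0.797980) = −0.75 · (-0.225672) = 0.1693.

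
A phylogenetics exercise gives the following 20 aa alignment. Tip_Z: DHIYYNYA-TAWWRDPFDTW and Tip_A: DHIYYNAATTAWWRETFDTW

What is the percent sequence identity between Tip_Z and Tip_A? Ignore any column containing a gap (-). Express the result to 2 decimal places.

84.21%

Excluding the 1 gap column leaves 19 comparable sites.
The sequences differ at positions 7 (Y/A), 15 (D/E), 16 (P/T).
16 of the 19 comparable sites match, so the percent identity is 16/19 × 100 = 84.21%.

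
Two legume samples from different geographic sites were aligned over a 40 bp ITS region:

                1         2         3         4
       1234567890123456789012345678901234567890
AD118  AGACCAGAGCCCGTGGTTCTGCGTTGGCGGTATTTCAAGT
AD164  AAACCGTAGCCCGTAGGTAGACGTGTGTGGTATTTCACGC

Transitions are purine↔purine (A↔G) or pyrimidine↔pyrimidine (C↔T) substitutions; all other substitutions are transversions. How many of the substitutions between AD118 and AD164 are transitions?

Differing sites — 2:G/A (Ti); 6:A/G (Ti); 7:G/T (Tv); 15:G/A (Ti); 17:T/G (Tv); 19:C/A (Tv); 20:T/G (Tv); 21:G/A (Ti); 25:T/G (Tv); 26:G/T (Tv); 28:C/T (Ti); 38:A/C (Tv); 40:T/C (Ti).
Of the 13 differences, 6 transitions and 7 transversions, so the answer is 6.

6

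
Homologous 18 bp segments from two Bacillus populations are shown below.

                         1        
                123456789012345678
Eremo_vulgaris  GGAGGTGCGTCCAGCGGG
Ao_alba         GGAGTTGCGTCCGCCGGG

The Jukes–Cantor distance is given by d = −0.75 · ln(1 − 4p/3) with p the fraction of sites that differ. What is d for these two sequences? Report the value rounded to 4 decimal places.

0.1885

Mismatches occur at site 5 (G↔T), site 13 (A↔G), site 14 (G↔C).
p = 3/18 = 0.166667.
d = −0.75 · ln(1 − (4/3)·0.166667) = −0.75 · ln(0.777777) = −0.75 · (-0.251315) = 0.1885.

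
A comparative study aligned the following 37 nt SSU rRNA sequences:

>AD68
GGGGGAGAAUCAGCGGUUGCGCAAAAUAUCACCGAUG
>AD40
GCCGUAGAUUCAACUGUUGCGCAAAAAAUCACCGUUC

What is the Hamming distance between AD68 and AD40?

Mismatches occur at site 2 (G/C), site 3 (G/C), site 5 (G/U), site 9 (A/U), site 13 (G/A), site 15 (G/U), site 27 (U/A), site 35 (A/U), site 37 (G/C).
That gives 9 mismatches out of 37 aligned sites, so the Hamming distance is 9.

9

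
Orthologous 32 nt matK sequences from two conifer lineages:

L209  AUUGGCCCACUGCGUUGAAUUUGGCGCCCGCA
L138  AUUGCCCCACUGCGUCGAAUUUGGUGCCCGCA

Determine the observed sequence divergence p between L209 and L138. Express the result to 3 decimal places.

0.094

Mismatches occur at site 5 (G→C), site 16 (U→C), site 25 (C→U).
There are 3 differences over 32 sites, so p = 3/32 = 0.094.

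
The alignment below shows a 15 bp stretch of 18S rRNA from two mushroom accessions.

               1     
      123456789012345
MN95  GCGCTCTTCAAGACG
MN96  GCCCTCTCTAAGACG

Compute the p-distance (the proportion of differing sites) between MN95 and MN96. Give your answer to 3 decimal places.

The sequences differ at positions 3 (G/C), 8 (T/C), 9 (C/T).
There are 3 differences over 15 sites, so p = 3/15 = 0.200.

0.200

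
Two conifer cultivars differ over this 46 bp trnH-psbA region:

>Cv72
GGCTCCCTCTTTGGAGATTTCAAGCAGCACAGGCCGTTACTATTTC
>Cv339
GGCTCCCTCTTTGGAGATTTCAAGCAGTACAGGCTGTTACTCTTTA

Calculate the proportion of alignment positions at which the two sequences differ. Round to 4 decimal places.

0.0870

Differing sites — 28:C/T; 35:C/T; 42:A/C; 46:C/A.
There are 4 differences over 46 sites, so p = 4/46 = 0.0870.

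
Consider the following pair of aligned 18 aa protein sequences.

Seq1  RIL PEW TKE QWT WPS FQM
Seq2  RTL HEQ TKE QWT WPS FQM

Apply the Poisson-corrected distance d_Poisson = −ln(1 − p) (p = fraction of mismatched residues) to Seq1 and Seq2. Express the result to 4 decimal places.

0.1823

Mismatches occur at site 2 (I→T), site 4 (P→H), site 6 (W→Q).
p = 3/18 = 0.166667.
d = −ln(1 − 0.166667) = −ln(0.833333) = 0.1823.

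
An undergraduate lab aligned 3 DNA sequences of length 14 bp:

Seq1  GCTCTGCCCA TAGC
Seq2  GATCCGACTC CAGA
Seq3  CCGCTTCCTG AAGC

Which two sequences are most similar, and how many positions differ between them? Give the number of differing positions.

Pairwise Hamming distances:
  Seq1 vs Seq2: 7
  Seq1 vs Seq3: 6
  Seq2 vs Seq3: 9
The smallest is 6, between Seq1 and Seq3.

6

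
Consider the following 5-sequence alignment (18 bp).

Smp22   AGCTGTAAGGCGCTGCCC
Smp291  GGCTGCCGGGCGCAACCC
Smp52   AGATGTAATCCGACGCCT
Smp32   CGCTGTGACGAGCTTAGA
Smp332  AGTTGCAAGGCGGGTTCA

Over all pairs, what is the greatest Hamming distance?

12

Pairwise Hamming distances:
  Smp22 vs Smp291: 6
  Smp22 vs Smp52: 6
  Smp22 vs Smp32: 8
  Smp22 vs Smp332: 7
  Smp291 vs Smp52: 11
  Smp291 vs Smp32: 11
  Smp291 vs Smp332: 9
  Smp52 vs Smp32: 12
  Smp52 vs Smp332: 9
  Smp32 vs Smp332: 10
The largest is 12, between Smp52 and Smp32.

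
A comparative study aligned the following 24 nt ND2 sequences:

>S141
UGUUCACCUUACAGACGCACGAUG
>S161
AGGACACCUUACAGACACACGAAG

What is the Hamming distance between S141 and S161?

Differing sites — 1:U/A; 3:U/G; 4:U/A; 17:G/A; 23:U/A.
That gives 5 mismatches out of 24 aligned sites, so the Hamming distance is 5.

5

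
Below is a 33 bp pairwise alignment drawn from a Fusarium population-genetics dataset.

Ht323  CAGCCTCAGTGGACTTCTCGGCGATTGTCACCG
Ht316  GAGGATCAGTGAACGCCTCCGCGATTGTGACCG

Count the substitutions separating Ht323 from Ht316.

The sequences differ at positions 1 (C/G), 4 (C/G), 5 (C/A), 12 (G/A), 15 (T/G), 16 (T/C), 20 (G/C), 29 (C/G).
That gives 8 mismatches out of 33 aligned sites, so the Hamming distance is 8.

8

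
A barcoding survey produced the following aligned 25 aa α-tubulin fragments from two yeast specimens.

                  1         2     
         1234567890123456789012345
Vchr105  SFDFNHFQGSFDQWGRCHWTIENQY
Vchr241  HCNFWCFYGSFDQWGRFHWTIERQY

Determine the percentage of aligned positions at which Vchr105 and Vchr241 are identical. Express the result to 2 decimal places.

68.00%

The sequences differ at positions 1 (S/H), 2 (F/C), 3 (D/N), 5 (N/W), 6 (H/C), 8 (Q/Y), 17 (C/F), 23 (N/R).
17 of the 25 sites match, so the percent identity is 17/25 × 100 = 68.00%.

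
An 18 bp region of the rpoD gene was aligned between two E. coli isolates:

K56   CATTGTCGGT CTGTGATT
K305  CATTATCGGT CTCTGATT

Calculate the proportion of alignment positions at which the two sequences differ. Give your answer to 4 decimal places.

0.1111

Mismatches occur at site 5 (G↔A), site 13 (G↔C).
There are 2 differences over 18 sites, so p = 2/18 = 0.1111.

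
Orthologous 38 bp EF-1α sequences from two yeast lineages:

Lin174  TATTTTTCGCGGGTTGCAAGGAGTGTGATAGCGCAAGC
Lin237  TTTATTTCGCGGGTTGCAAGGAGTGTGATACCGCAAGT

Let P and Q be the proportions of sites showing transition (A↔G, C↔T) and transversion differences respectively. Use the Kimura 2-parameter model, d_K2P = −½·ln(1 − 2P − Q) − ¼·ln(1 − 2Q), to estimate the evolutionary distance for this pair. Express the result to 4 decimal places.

The sequences differ at positions 2 (A/T, transversion), 4 (T/A, transversion), 31 (G/C, transversion), 38 (C/T, transition).
Of the 4 differences, 1 transition and 3 transversions over 38 sites: P = 1/38 = 0.026316, Q = 3/38 = 0.078947.
d = −0.5·ln(0.868421) − 0.25·ln(0.842106) = −0.5·(-0.141079) − 0.25·(-0.171849) = 0.1135.

0.1135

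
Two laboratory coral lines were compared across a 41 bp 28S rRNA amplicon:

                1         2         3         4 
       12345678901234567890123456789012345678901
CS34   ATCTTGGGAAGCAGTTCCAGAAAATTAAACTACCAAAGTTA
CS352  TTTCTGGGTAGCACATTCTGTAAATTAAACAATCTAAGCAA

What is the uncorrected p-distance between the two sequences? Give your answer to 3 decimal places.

0.341

The sequences differ at positions 1 (A/T), 3 (C/T), 4 (T/C), 9 (A/T), 14 (G/C), 15 (T/A), 17 (C/T), 19 (A/T), 21 (A/T), 31 (T/A), 33 (C/T), 35 (A/T), 39 (T/C), 40 (T/A).
There are 14 differences over 41 sites, so p = 14/41 = 0.341.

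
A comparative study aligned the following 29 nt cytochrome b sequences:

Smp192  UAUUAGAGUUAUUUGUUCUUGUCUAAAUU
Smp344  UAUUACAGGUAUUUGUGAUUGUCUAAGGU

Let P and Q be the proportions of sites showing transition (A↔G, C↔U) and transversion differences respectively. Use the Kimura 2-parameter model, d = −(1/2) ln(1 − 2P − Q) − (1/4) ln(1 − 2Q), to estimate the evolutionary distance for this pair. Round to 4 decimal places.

0.2438

The sequences differ at positions 6 (G/C, transversion), 9 (U/G, transversion), 17 (U/G, transversion), 18 (C/A, transversion), 27 (A/G, transition), 28 (U/G, transversion).
Of the 6 differences, 1 transition and 5 transversions over 29 sites: P = 1/29 = 0.034483, Q = 5/29 = 0.172414.
d = −0.5·ln(0.758620) − 0.25·ln(0.655172) = −0.5·(-0.276254) − 0.25·(-0.422857) = 0.2438.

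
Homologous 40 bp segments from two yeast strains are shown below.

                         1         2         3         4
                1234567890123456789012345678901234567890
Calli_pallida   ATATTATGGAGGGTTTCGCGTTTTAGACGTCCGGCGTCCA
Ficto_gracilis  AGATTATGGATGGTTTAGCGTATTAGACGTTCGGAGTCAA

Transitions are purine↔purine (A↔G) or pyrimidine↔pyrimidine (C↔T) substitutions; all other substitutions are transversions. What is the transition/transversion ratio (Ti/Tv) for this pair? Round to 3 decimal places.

0.167

Mismatches occur at site 2 (T↔G, transversion), site 11 (G↔T, transversion), site 17 (C↔A, transversion), site 22 (T↔A, transversion), site 31 (C↔T, transition), site 35 (C↔A, transversion), site 39 (C↔A, transversion).
Of the 7 differences, 1 transition and 6 transversions, so Ti/Tv = 1/6 = 0.167.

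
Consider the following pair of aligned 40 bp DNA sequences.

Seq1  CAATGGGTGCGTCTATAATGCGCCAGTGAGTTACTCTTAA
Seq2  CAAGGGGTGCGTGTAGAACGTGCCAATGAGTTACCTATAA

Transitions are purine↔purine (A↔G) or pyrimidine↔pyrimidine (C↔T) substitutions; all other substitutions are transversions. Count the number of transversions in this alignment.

The sequences differ at positions 4 (T/G, transversion), 13 (C/G, transversion), 16 (T/G, transversion), 19 (T/C, transition), 21 (C/T, transition), 26 (G/A, transition), 35 (T/C, transition), 36 (C/T, transition), 37 (T/A, transversion).
Of the 9 differences, 5 transitions and 4 transversions, so the answer is 4.

4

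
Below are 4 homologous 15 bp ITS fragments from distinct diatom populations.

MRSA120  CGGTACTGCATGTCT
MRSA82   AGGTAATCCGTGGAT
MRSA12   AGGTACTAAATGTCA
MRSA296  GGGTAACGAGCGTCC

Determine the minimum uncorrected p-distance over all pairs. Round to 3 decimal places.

0.267

Pairwise Hamming distances:
  MRSA120 vs MRSA82: 6
  MRSA120 vs MRSA12: 4
  MRSA120 vs MRSA296: 7
  MRSA82 vs MRSA12: 7
  MRSA82 vs MRSA296: 8
  MRSA12 vs MRSA296: 7
The smallest is 4 mismatches, between MRSA120 and MRSA12; p = 4/15 = 0.267.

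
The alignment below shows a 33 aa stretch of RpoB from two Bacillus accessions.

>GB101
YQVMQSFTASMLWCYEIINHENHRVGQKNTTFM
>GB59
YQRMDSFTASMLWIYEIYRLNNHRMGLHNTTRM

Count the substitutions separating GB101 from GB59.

Mismatches occur at site 3 (V→R), site 5 (Q→D), site 14 (C→I), site 18 (I→Y), site 19 (N→R), site 20 (H→L), site 21 (E→N), site 25 (V→M), site 27 (Q→L), site 28 (K→H), site 32 (F→R).
That gives 11 mismatches out of 33 aligned sites, so the Hamming distance is 11.

11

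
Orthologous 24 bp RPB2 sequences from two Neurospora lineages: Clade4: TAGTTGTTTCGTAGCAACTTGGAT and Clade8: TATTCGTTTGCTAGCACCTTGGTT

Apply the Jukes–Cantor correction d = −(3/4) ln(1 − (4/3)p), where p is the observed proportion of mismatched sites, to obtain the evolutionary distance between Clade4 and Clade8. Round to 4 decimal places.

Differing sites — 3:G/T; 5:T/C; 10:C/G; 11:G/C; 17:A/C; 23:A/T.
p = 6/24 = 0.250000.
d = −0.75 · ln(1 − (4/3)·0.250000) = −0.75 · ln(0.666667) = −0.75 · (-0.405465) = 0.3041.

0.3041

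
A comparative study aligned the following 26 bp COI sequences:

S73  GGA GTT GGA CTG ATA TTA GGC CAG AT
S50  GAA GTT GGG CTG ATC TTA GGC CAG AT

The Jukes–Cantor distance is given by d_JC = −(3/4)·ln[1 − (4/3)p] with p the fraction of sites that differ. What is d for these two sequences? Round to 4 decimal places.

Mismatches occur at site 2 (G/A), site 9 (A/G), site 15 (A/C).
p = 3/26 = 0.115385.
d = −0.75 · ln(1 − (4/3)·0.115385) = −0.75 · ln(0.846153) = −0.75 · (-0.167055) = 0.1253.

0.1253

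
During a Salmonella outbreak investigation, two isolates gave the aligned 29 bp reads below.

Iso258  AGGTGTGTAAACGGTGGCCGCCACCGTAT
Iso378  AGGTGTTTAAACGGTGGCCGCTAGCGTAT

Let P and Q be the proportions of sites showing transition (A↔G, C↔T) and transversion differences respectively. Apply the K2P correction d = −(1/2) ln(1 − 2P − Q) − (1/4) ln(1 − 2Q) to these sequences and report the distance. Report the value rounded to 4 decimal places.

0.1113

Mismatches occur at site 7 (G↔T, transversion), site 22 (C↔T, transition), site 24 (C↔G, transversion).
Of the 3 differences, 1 transition and 2 transversions over 29 sites: P = 1/29 = 0.034483, Q = 2/29 = 0.068966.
d = −0.5·ln(0.862068) − 0.25·ln(0.862068) = −0.5·(-0.148421) − 0.25·(-0.148421) = 0.1113.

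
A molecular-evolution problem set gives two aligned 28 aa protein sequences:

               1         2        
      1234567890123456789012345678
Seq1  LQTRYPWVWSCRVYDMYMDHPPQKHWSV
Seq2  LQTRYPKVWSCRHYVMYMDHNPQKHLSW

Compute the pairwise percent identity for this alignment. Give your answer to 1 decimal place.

Mismatches occur at site 7 (W/K), site 13 (V/H), site 15 (D/V), site 21 (P/N), site 26 (W/L), site 28 (V/W).
22 of the 28 sites match, so the percent identity is 22/28 × 100 = 78.6%.

78.6%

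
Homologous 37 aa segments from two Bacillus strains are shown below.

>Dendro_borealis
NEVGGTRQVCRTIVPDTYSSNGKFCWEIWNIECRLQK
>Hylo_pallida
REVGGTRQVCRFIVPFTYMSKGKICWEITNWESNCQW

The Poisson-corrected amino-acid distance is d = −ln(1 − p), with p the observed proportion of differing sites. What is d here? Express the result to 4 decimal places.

0.3920

Mismatches occur at site 1 (N↔R), site 12 (T↔F), site 16 (D↔F), site 19 (S↔M), site 21 (N↔K), site 24 (F↔I), site 29 (W↔T), site 31 (I↔W), site 33 (C↔S), site 34 (R↔N), site 35 (L↔C), site 37 (K↔W).
p = 12/37 = 0.324324.
d = −ln(1 − 0.324324) = −ln(0.675676) = 0.3920.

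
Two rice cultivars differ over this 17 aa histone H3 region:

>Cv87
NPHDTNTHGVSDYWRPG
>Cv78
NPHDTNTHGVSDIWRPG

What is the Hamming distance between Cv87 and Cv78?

1

Differing sites — 13:Y/I.
That gives 1 mismatch out of 17 aligned sites, so the Hamming distance is 1.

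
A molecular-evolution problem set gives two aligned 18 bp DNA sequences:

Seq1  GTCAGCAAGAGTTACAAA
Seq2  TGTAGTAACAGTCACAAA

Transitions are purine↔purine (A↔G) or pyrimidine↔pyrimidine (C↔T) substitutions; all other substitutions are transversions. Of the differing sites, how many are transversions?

The sequences differ at positions 1 (G/T, transversion), 2 (T/G, transversion), 3 (C/T, transition), 6 (C/T, transition), 9 (G/C, transversion), 13 (T/C, transition).
Of the 6 differences, 3 transitions and 3 transversions, so the answer is 3.

3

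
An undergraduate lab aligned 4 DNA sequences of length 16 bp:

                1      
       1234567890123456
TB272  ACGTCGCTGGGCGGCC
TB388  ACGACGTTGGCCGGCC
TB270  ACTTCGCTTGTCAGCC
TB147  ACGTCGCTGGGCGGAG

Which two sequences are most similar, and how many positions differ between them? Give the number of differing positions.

Pairwise Hamming distances:
  TB272 vs TB388: 3
  TB272 vs TB270: 4
  TB272 vs TB147: 2
  TB388 vs TB270: 6
  TB388 vs TB147: 5
  TB270 vs TB147: 6
The smallest is 2, between TB272 and TB147.

2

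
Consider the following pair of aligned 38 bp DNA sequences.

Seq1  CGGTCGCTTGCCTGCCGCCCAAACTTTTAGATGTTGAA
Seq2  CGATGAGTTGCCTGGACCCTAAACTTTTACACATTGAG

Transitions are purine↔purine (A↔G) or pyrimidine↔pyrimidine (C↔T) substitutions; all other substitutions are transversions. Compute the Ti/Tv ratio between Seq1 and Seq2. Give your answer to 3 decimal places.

1.000

Differing sites — 3:G/A (Ti); 5:C/G (Tv); 6:G/A (Ti); 7:C/G (Tv); 15:C/G (Tv); 16:C/A (Tv); 17:G/C (Tv); 20:C/T (Ti); 30:G/C (Tv); 32:T/C (Ti); 33:G/A (Ti); 38:A/G (Ti).
Of the 12 differences, 6 transitions and 6 transversions, so Ti/Tv = 6/6 = 1.000.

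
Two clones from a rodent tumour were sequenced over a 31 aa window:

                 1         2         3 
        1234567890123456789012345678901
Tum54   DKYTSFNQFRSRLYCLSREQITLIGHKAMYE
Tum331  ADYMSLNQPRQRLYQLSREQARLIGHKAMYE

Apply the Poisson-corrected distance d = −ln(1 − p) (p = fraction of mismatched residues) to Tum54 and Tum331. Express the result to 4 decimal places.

Mismatches occur at site 1 (D↔A), site 2 (K↔D), site 4 (T↔M), site 6 (F↔L), site 9 (F↔P), site 11 (S↔Q), site 15 (C↔Q), site 21 (I↔A), site 22 (T↔R).
p = 9/31 = 0.290323.
d = −ln(1 − 0.290323) = −ln(0.709677) = 0.3429.

0.3429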